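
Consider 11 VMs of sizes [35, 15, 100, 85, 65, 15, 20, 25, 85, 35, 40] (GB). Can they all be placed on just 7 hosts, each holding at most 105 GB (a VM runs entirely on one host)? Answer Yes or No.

Yes

A valid assignment using 6 hosts:
  host 1: 100 = 100
  host 2: 85 + 20 = 105
  host 3: 85 + 15 = 100
  host 4: 65 + 40 = 105
  host 5: 35 + 35 + 25 = 95
  host 6: 15 = 15
That uses only 6 ≤ 7, so 7 hosts are enough.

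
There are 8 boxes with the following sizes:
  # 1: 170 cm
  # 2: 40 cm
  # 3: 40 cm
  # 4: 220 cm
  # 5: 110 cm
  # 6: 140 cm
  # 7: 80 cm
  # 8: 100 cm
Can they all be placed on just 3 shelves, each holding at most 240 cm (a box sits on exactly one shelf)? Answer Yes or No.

No

Total = 900 cm; ⌈900/240⌉ = 4.
At least 4 shelves are required, but only 3 are allowed.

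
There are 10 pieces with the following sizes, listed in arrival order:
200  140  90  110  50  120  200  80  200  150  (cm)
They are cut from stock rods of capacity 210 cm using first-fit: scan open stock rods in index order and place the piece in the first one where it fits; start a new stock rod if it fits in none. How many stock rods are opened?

  200 → stock rod 1 (new)  [load 200/210]
  140 → stock rod 2 (new)  [load 140/210]
  90 → stock rod 3 (new)  [load 90/210]
  110 → stock rod 3  [load 200/210]
  50 → stock rod 2  [load 190/210]
  120 → stock rod 4 (new)  [load 120/210]
  200 → stock rod 5 (new)  [load 200/210]
  80 → stock rod 4  [load 200/210]
  200 → stock rod 6 (new)  [load 200/210]
  150 → stock rod 7 (new)  [load 150/210]
7 stock rods opened.

7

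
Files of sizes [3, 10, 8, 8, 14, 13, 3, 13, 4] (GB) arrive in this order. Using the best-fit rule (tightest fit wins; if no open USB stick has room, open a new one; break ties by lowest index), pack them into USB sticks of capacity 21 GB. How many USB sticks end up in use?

4

  3 → USB stick 1 (new)  [load 3/21]
  10 → USB stick 1  [load 13/21]
  8 → USB stick 1  [load 21/21]
  8 → USB stick 2 (new)  [load 8/21]
  14 → USB stick 3 (new)  [load 14/21]
  13 → USB stick 2  [load 21/21]
  3 → USB stick 3  [load 17/21]
  13 → USB stick 4 (new)  [load 13/21]
  4 → USB stick 3  [load 21/21]
4 USB sticks opened.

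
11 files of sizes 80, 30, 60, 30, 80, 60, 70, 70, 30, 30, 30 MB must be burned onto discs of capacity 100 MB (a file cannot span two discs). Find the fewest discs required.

Total = 80 + 80 + 70 + 70 + 60 + 60 + 30 + 30 + 30 + 30 + 30 = 570 MB.
Lower bound: ⌈570/100⌉ = 6 discs.
A packing using 7 discs:
  disc 1: 80 = 80
  disc 2: 80 = 80
  disc 3: 70 + 30 = 100
  disc 4: 70 + 30 = 100
  disc 5: 60 + 30 = 90
  disc 6: 60 + 30 = 90
  disc 7: 30 = 30
No arrangement into 6 discs stays within capacity, so 7 is optimal.

7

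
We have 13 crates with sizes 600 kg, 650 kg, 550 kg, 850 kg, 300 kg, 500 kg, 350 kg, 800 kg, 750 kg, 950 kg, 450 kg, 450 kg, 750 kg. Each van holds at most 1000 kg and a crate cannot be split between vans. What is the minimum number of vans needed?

9

Total = 950 + 850 + 800 + 750 + 750 + 650 + 600 + 550 + 500 + 450 + 450 + 350 + 300 = 7950 kg.
Lower bound: ⌈7950/1000⌉ = 8 vans.
A packing using 9 vans:
  van 1: 950 = 950
  van 2: 850 = 850
  van 3: 800 = 800
  van 4: 750 = 750
  van 5: 750 = 750
  van 6: 650 + 350 = 1000
  van 7: 600 + 300 = 900
  van 8: 550 + 450 = 1000
  van 9: 500 + 450 = 950
No arrangement into 8 vans stays within capacity, so 9 is optimal.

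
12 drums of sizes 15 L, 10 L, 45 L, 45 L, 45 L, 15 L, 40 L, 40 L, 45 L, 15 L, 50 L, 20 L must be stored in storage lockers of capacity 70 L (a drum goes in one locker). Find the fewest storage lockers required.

7

Total = 50 + 45 + 45 + 45 + 45 + 40 + 40 + 20 + 15 + 15 + 15 + 10 = 385 L.
Lower bound: ⌈385/70⌉ = 6 storage lockers.
Also, 7 drums each exceed 35 L, and no two of those can share a locker, so at least 7 storage lockers are needed.
A packing using 7 storage lockers:
  locker 1: 50 + 20 = 70
  locker 2: 45 + 15 + 10 = 70
  locker 3: 45 + 15 = 60
  locker 4: 45 + 15 = 60
  locker 5: 45 = 45
  locker 6: 40 = 40
  locker 7: 40 = 40
This matches the lower bound, so 7 is optimal.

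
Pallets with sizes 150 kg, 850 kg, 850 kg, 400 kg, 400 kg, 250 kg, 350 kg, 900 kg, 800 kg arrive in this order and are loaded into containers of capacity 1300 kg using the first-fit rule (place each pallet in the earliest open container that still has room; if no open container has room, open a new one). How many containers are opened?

  150 → container 1 (new)  [load 150/1300]
  850 → container 1  [load 1000/1300]
  850 → container 2 (new)  [load 850/1300]
  400 → container 2  [load 1250/1300]
  400 → container 3 (new)  [load 400/1300]
  250 → container 1  [load 1250/1300]
  350 → container 3  [load 750/1300]
  900 → container 4 (new)  [load 900/1300]
  800 → container 5 (new)  [load 800/1300]
5 containers opened.

5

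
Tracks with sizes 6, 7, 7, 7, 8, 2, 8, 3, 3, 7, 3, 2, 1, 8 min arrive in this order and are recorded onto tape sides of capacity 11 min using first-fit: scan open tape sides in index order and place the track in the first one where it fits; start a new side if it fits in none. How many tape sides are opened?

8

  6 → side 1 (new)  [load 6/11]
  7 → side 2 (new)  [load 7/11]
  7 → side 3 (new)  [load 7/11]
  7 → side 4 (new)  [load 7/11]
  8 → side 5 (new)  [load 8/11]
  2 → side 1  [load 8/11]
  8 → side 6 (new)  [load 8/11]
  3 → side 1  [load 11/11]
  3 → side 2  [load 10/11]
  7 → side 7 (new)  [load 7/11]
  3 → side 3  [load 10/11]
  2 → side 4  [load 9/11]
  1 → side 2  [load 11/11]
  8 → side 8 (new)  [load 8/11]
8 tape sides opened.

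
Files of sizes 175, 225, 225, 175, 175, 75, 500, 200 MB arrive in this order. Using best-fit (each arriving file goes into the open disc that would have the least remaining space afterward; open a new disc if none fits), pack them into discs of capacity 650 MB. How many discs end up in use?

3

  175 → disc 1 (new)  [load 175/650]
  225 → disc 1  [load 400/650]
  225 → disc 1  [load 625/650]
  175 → disc 2 (new)  [load 175/650]
  175 → disc 2  [load 350/650]
  75 → disc 2  [load 425/650]
  500 → disc 3 (new)  [load 500/650]
  200 → disc 2  [load 625/650]
3 discs opened.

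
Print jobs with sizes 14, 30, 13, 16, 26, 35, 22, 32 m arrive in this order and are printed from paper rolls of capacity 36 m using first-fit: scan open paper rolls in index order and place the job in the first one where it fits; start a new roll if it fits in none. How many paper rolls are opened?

  14 → roll 1 (new)  [load 14/36]
  30 → roll 2 (new)  [load 30/36]
  13 → roll 1  [load 27/36]
  16 → roll 3 (new)  [load 16/36]
  26 → roll 4 (new)  [load 26/36]
  35 → roll 5 (new)  [load 35/36]
  22 → roll 6 (new)  [load 22/36]
  32 → roll 7 (new)  [load 32/36]
7 paper rolls opened.

7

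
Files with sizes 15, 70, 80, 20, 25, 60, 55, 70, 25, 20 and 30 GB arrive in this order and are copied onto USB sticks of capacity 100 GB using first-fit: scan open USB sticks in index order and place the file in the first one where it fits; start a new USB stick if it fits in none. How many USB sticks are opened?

  15 → USB stick 1 (new)  [load 15/100]
  70 → USB stick 1  [load 85/100]
  80 → USB stick 2 (new)  [load 80/100]
  20 → USB stick 2  [load 100/100]
  25 → USB stick 3 (new)  [load 25/100]
  60 → USB stick 3  [load 85/100]
  55 → USB stick 4 (new)  [load 55/100]
  70 → USB stick 5 (new)  [load 70/100]
  25 → USB stick 4  [load 80/100]
  20 → USB stick 4  [load 100/100]
  30 → USB stick 5  [load 100/100]
5 USB sticks opened.

5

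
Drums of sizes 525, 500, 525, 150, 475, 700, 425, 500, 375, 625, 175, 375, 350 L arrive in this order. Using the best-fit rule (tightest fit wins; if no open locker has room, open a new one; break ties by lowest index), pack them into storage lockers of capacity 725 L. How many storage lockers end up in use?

10

  525 → locker 1 (new)  [load 525/725]
  500 → locker 2 (new)  [load 500/725]
  525 → locker 3 (new)  [load 525/725]
  150 → locker 1  [load 675/725]
  475 → locker 4 (new)  [load 475/725]
  700 → locker 5 (new)  [load 700/725]
  425 → locker 6 (new)  [load 425/725]
  500 → locker 7 (new)  [load 500/725]
  375 → locker 8 (new)  [load 375/725]
  625 → locker 9 (new)  [load 625/725]
  175 → locker 3  [load 700/725]
  375 → locker 10 (new)  [load 375/725]
  350 → locker 8  [load 725/725]
10 storage lockers opened.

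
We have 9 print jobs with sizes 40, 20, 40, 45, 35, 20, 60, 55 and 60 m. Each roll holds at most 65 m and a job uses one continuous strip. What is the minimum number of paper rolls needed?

7

Total = 60 + 60 + 55 + 45 + 40 + 40 + 35 + 20 + 20 = 375 m.
Lower bound: ⌈375/65⌉ = 6 paper rolls.
Also, 7 print jobs each exceed 65/2 m, and no two of those can share a roll, so at least 7 paper rolls are needed.
A packing using 7 paper rolls:
  roll 1: 60 = 60
  roll 2: 60 = 60
  roll 3: 55 = 55
  roll 4: 45 + 20 = 65
  roll 5: 40 + 20 = 60
  roll 6: 40 = 40
  roll 7: 35 = 35
This matches the lower bound, so 7 is optimal.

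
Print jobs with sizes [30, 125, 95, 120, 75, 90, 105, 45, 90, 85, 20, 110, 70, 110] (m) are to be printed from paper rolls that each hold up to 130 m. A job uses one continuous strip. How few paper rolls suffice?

Total = 125 + 120 + 110 + 110 + 105 + 95 + 90 + 90 + 85 + 75 + 70 + 45 + 30 + 20 = 1170 m.
Lower bound: ⌈1170/130⌉ = 9 paper rolls.
Also, 11 print jobs each exceed 65 m, and no two of those can share a roll, so at least 11 paper rolls are needed.
A packing using 11 paper rolls:
  roll 1: 125 = 125
  roll 2: 120 = 120
  roll 3: 110 + 20 = 130
  roll 4: 110 = 110
  roll 5: 105 = 105
  roll 6: 95 + 30 = 125
  roll 7: 90 = 90
  roll 8: 90 = 90
  roll 9: 85 + 45 = 130
  roll 10: 75 = 75
  roll 11: 70 = 70
This matches the lower bound, so 11 is optimal.

11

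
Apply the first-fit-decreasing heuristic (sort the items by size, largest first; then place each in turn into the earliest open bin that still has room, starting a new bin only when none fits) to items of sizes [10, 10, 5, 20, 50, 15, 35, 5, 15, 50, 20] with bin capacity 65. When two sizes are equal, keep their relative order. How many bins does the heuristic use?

4

Sorted descending: 50, 50, 35, 20, 20, 15, 15, 10, 10, 5, 5.
  50 → bin 1 (new)  [load 50/65]
  50 → bin 2 (new)  [load 50/65]
  35 → bin 3 (new)  [load 35/65]
  20 → bin 3  [load 55/65]
  20 → bin 4 (new)  [load 20/65]
  15 → bin 1  [load 65/65]
  15 → bin 2  [load 65/65]
  10 → bin 3  [load 65/65]
  10 → bin 4  [load 30/65]
  5 → bin 4  [load 35/65]
  5 → bin 4  [load 40/65]
4 bins opened.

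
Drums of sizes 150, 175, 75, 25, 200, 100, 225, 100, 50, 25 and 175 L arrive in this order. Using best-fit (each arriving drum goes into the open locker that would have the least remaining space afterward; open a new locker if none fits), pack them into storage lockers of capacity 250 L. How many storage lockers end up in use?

6

  150 → locker 1 (new)  [load 150/250]
  175 → locker 2 (new)  [load 175/250]
  75 → locker 2  [load 250/250]
  25 → locker 1  [load 175/250]
  200 → locker 3 (new)  [load 200/250]
  100 → locker 4 (new)  [load 100/250]
  225 → locker 5 (new)  [load 225/250]
  100 → locker 4  [load 200/250]
  50 → locker 3  [load 250/250]
  25 → locker 5  [load 250/250]
  175 → locker 6 (new)  [load 175/250]
6 storage lockers opened.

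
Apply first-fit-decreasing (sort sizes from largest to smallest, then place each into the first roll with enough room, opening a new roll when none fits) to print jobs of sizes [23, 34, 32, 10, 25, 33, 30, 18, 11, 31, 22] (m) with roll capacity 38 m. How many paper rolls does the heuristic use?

Sorted descending: 34, 33, 32, 31, 30, 25, 23, 22, 18, 11, 10.
  34 → roll 1 (new)  [load 34/38]
  33 → roll 2 (new)  [load 33/38]
  32 → roll 3 (new)  [load 32/38]
  31 → roll 4 (new)  [load 31/38]
  30 → roll 5 (new)  [load 30/38]
  25 → roll 6 (new)  [load 25/38]
  23 → roll 7 (new)  [load 23/38]
  22 → roll 8 (new)  [load 22/38]
  18 → roll 9 (new)  [load 18/38]
  11 → roll 6  [load 36/38]
  10 → roll 7  [load 33/38]
9 paper rolls opened.

9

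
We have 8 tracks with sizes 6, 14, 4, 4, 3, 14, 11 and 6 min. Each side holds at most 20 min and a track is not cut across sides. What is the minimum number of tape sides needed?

4

Total = 14 + 14 + 11 + 6 + 6 + 4 + 4 + 3 = 62 min.
Lower bound: ⌈62/20⌉ = 4 tape sides.
A packing using 4 tape sides:
  side 1: 14 + 6 = 20
  side 2: 14 + 6 = 20
  side 3: 11 + 4 + 4 = 19
  side 4: 3 = 3
This matches the lower bound, so 4 is optimal.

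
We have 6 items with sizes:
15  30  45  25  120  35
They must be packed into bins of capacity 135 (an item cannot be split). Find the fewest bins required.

2

Total = 120 + 45 + 35 + 30 + 25 + 15 = 270.
Lower bound: ⌈270/135⌉ = 2 bins.
A packing using 2 bins:
  bin 1: 120 + 15 = 135
  bin 2: 45 + 35 + 30 + 25 = 135
This matches the lower bound, so 2 is optimal.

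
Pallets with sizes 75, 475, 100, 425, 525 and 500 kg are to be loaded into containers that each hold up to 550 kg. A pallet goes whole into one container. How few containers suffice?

Total = 525 + 500 + 475 + 425 + 100 + 75 = 2100 kg.
Lower bound: ⌈2100/550⌉ = 4 containers.
A packing using 4 containers:
  container 1: 525 = 525
  container 2: 500 = 500
  container 3: 475 + 75 = 550
  container 4: 425 + 100 = 525
This matches the lower bound, so 4 is optimal.

4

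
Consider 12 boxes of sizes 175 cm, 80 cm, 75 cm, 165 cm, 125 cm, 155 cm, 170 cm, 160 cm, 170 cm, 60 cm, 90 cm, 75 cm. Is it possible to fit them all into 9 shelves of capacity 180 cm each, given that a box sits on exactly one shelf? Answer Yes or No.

No

Total = 1500 cm; ⌈1500/180⌉ = 9.
The bound of 9 does not rule out 9, but exhaustive search shows no assignment into 9 shelves of capacity 180 cm exists — the minimum is 10.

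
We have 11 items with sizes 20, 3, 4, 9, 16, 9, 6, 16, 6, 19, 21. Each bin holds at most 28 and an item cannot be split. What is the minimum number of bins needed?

Total = 21 + 20 + 19 + 16 + 16 + 9 + 9 + 6 + 6 + 4 + 3 = 129.
Lower bound: ⌈129/28⌉ = 5 bins.
A packing using 5 bins:
  bin 1: 21 + 6 = 27
  bin 2: 20 + 6 = 26
  bin 3: 19 + 9 = 28
  bin 4: 16 + 9 + 3 = 28
  bin 5: 16 + 4 = 20
This matches the lower bound, so 5 is optimal.

5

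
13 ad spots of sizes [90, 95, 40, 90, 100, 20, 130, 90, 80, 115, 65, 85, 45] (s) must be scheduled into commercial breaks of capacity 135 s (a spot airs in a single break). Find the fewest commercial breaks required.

10

Total = 130 + 115 + 100 + 95 + 90 + 90 + 90 + 85 + 80 + 65 + 45 + 40 + 20 = 1045 s.
Lower bound: ⌈1045/135⌉ = 8 commercial breaks.
Also, 9 ad spots each exceed 135/2 s, and no two of those can share a break, so at least 9 commercial breaks are needed.
A packing using 10 commercial breaks:
  break 1: 130 = 130
  break 2: 115 + 20 = 135
  break 3: 100 = 100
  break 4: 95 + 40 = 135
  break 5: 90 + 45 = 135
  break 6: 90 = 90
  break 7: 90 = 90
  break 8: 85 = 85
  break 9: 80 = 80
  break 10: 65 = 65
No arrangement into 9 commercial breaks stays within capacity, so 10 is optimal.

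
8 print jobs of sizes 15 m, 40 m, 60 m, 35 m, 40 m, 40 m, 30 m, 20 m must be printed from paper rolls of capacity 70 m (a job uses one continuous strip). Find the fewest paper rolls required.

Total = 60 + 40 + 40 + 40 + 35 + 30 + 20 + 15 = 280 m.
Lower bound: ⌈280/70⌉ = 4 paper rolls.
A packing using 5 paper rolls:
  roll 1: 60 = 60
  roll 2: 40 + 30 = 70
  roll 3: 40 + 20 = 60
  roll 4: 40 + 15 = 55
  roll 5: 35 = 35
No arrangement into 4 paper rolls stays within capacity, so 5 is optimal.

5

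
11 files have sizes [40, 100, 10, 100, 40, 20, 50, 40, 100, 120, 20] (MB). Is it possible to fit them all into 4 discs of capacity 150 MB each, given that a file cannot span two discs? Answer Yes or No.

No

Total = 640 MB; ⌈640/150⌉ = 5.
At least 5 discs are required, but only 4 are allowed.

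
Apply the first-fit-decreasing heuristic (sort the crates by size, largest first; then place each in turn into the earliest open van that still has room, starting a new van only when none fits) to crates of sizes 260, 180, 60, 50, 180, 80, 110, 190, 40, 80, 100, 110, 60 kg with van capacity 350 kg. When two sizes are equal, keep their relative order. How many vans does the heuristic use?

5

Sorted descending: 260, 190, 180, 180, 110, 110, 100, 80, 80, 60, 60, 50, 40.
  260 → van 1 (new)  [load 260/350]
  190 → van 2 (new)  [load 190/350]
  180 → van 3 (new)  [load 180/350]
  180 → van 4 (new)  [load 180/350]
  110 → van 2  [load 300/350]
  110 → van 3  [load 290/350]
  100 → van 4  [load 280/350]
  80 → van 1  [load 340/350]
  80 → van 5 (new)  [load 80/350]
  60 → van 3  [load 350/350]
  60 → van 4  [load 340/350]
  50 → van 2  [load 350/350]
  40 → van 5  [load 120/350]
5 vans opened.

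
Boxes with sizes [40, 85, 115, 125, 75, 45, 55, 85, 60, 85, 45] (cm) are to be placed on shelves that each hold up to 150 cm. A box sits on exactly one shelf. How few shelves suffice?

7

Total = 125 + 115 + 85 + 85 + 85 + 75 + 60 + 55 + 45 + 45 + 40 = 815 cm.
Lower bound: ⌈815/150⌉ = 6 shelves.
A packing using 7 shelves:
  shelf 1: 125 = 125
  shelf 2: 115 = 115
  shelf 3: 85 + 60 = 145
  shelf 4: 85 + 55 = 140
  shelf 5: 85 + 45 = 130
  shelf 6: 75 + 45 = 120
  shelf 7: 40 = 40
No arrangement into 6 shelves stays within capacity, so 7 is optimal.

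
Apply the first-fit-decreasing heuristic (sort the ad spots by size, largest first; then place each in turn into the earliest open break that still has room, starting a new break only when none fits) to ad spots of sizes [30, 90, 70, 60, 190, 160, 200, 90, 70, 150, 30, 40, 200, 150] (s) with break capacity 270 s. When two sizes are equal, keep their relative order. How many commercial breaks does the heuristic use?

Sorted descending: 200, 200, 190, 160, 150, 150, 90, 90, 70, 70, 60, 40, 30, 30.
  200 → break 1 (new)  [load 200/270]
  200 → break 2 (new)  [load 200/270]
  190 → break 3 (new)  [load 190/270]
  160 → break 4 (new)  [load 160/270]
  150 → break 5 (new)  [load 150/270]
  150 → break 6 (new)  [load 150/270]
  90 → break 4  [load 250/270]
  90 → break 5  [load 240/270]
  70 → break 1  [load 270/270]
  70 → break 2  [load 270/270]
  60 → break 3  [load 250/270]
  40 → break 6  [load 190/270]
  30 → break 5  [load 270/270]
  30 → break 6  [load 220/270]
6 commercial breaks opened.

6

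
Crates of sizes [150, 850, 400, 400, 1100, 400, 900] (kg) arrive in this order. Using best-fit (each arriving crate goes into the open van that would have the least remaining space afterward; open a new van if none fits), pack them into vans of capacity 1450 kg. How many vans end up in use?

4

  150 → van 1 (new)  [load 150/1450]
  850 → van 1  [load 1000/1450]
  400 → van 1  [load 1400/1450]
  400 → van 2 (new)  [load 400/1450]
  1100 → van 3 (new)  [load 1100/1450]
  400 → van 2  [load 800/1450]
  900 → van 4 (new)  [load 900/1450]
4 vans opened.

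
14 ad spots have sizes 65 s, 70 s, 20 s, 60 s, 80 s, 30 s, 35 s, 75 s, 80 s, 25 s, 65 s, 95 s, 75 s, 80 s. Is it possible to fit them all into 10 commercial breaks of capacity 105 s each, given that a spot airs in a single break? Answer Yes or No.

A valid assignment using 10 commercial breaks:
  break 1: 95 = 95
  break 2: 80 + 25 = 105
  break 3: 80 + 20 = 100
  break 4: 80 = 80
  break 5: 75 + 30 = 105
  break 6: 75 = 75
  break 7: 70 + 35 = 105
  break 8: 65 = 65
  break 9: 65 = 65
  break 10: 60 = 60
Every load is within 105 s, so 10 commercial breaks suffice.

Yes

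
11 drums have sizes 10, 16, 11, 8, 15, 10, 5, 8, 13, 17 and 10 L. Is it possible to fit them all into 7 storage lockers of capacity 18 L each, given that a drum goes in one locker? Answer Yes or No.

Total = 123 L; ⌈123/18⌉ = 7.
8 drums each exceed half the capacity and cannot share a locker, forcing at least 8 storage lockers.
At least 8 storage lockers are required, but only 7 are allowed.

No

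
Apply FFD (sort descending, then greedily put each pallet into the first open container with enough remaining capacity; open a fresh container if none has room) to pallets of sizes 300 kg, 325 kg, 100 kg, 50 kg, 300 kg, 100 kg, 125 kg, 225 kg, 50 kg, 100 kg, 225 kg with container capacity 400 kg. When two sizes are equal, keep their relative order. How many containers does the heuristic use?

5

Sorted descending: 325, 300, 300, 225, 225, 125, 100, 100, 100, 50, 50.
  325 → container 1 (new)  [load 325/400]
  300 → container 2 (new)  [load 300/400]
  300 → container 3 (new)  [load 300/400]
  225 → container 4 (new)  [load 225/400]
  225 → container 5 (new)  [load 225/400]
  125 → container 4  [load 350/400]
  100 → container 2  [load 400/400]
  100 → container 3  [load 400/400]
  100 → container 5  [load 325/400]
  50 → container 1  [load 375/400]
  50 → container 4  [load 400/400]
5 containers opened.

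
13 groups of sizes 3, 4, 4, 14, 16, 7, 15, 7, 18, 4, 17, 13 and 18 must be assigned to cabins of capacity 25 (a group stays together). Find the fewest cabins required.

7

Total = 18 + 18 + 17 + 16 + 15 + 14 + 13 + 7 + 7 + 4 + 4 + 4 + 3 = 140.
Lower bound: ⌈140/25⌉ = 6 cabins.
Also, 7 groups each exceed 25/2, and no two of those can share a cabin, so at least 7 cabins are needed.
A packing using 7 cabins:
  cabin 1: 18 + 7 = 25
  cabin 2: 18 + 7 = 25
  cabin 3: 17 + 4 + 4 = 25
  cabin 4: 16 + 4 + 3 = 23
  cabin 5: 15 = 15
  cabin 6: 14 = 14
  cabin 7: 13 = 13
This matches the lower bound, so 7 is optimal.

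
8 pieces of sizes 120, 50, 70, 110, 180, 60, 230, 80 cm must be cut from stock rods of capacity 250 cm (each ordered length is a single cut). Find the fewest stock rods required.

Total = 230 + 180 + 120 + 110 + 80 + 70 + 60 + 50 = 900 cm.
Lower bound: ⌈900/250⌉ = 4 stock rods.
A packing using 4 stock rods:
  stock rod 1: 230 = 230
  stock rod 2: 180 + 70 = 250
  stock rod 3: 120 + 110 = 230
  stock rod 4: 80 + 60 + 50 = 190
This matches the lower bound, so 4 is optimal.

4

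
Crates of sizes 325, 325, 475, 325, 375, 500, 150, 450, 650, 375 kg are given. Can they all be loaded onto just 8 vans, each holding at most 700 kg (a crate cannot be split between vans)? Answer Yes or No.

A valid assignment using 7 vans:
  van 1: 650 = 650
  van 2: 500 + 150 = 650
  van 3: 475 = 475
  van 4: 450 = 450
  van 5: 375 + 325 = 700
  van 6: 375 + 325 = 700
  van 7: 325 = 325
That uses only 7 ≤ 8, so 8 vans are enough.

Yes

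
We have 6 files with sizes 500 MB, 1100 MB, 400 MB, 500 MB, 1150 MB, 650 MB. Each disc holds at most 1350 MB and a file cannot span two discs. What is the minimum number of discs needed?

Total = 1150 + 1100 + 650 + 500 + 500 + 400 = 4300 MB.
Lower bound: ⌈4300/1350⌉ = 4 discs.
A packing using 4 discs:
  disc 1: 1150 = 1150
  disc 2: 1100 = 1100
  disc 3: 650 + 500 = 1150
  disc 4: 500 + 400 = 900
This matches the lower bound, so 4 is optimal.

4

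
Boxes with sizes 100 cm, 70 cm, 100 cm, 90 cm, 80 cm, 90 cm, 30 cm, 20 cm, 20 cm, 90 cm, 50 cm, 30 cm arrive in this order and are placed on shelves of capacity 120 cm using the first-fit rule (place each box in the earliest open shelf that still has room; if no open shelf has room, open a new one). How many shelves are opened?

8

  100 → shelf 1 (new)  [load 100/120]
  70 → shelf 2 (new)  [load 70/120]
  100 → shelf 3 (new)  [load 100/120]
  90 → shelf 4 (new)  [load 90/120]
  80 → shelf 5 (new)  [load 80/120]
  90 → shelf 6 (new)  [load 90/120]
  30 → shelf 2  [load 100/120]
  20 → shelf 1  [load 120/120]
  20 → shelf 2  [load 120/120]
  90 → shelf 7 (new)  [load 90/120]
  50 → shelf 8 (new)  [load 50/120]
  30 → shelf 4  [load 120/120]
8 shelves opened.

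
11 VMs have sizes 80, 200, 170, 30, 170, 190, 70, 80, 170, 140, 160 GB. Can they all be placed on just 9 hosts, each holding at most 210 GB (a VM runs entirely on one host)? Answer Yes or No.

Yes

A valid assignment using 8 hosts:
  host 1: 200 = 200
  host 2: 190 = 190
  host 3: 170 + 30 = 200
  host 4: 170 = 170
  host 5: 170 = 170
  host 6: 160 = 160
  host 7: 140 + 70 = 210
  host 8: 80 + 80 = 160
That uses only 8 ≤ 9, so 9 hosts are enough.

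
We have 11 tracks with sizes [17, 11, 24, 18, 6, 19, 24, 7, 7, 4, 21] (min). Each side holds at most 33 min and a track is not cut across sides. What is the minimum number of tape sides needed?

6

Total = 24 + 24 + 21 + 19 + 18 + 17 + 11 + 7 + 7 + 6 + 4 = 158 min.
Lower bound: ⌈158/33⌉ = 5 tape sides.
Also, 6 tracks each exceed 33/2 min, and no two of those can share a side, so at least 6 tape sides are needed.
A packing using 6 tape sides:
  side 1: 24 + 7 = 31
  side 2: 24 + 7 = 31
  side 3: 21 + 11 = 32
  side 4: 19 + 6 + 4 = 29
  side 5: 18 = 18
  side 6: 17 = 17
This matches the lower bound, so 6 is optimal.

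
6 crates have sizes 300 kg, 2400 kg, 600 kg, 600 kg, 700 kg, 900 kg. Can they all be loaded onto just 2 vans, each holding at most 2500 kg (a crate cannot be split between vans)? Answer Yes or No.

Total = 5500 kg; ⌈5500/2500⌉ = 3.
At least 3 vans are required, but only 2 are allowed.

No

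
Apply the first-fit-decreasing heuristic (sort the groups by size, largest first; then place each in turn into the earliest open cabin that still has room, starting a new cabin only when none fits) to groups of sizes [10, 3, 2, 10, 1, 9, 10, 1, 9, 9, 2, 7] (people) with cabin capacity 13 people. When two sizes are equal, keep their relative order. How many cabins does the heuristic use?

7

Sorted descending: 10, 10, 10, 9, 9, 9, 7, 3, 2, 2, 1, 1.
  10 → cabin 1 (new)  [load 10/13]
  10 → cabin 2 (new)  [load 10/13]
  10 → cabin 3 (new)  [load 10/13]
  9 → cabin 4 (new)  [load 9/13]
  9 → cabin 5 (new)  [load 9/13]
  9 → cabin 6 (new)  [load 9/13]
  7 → cabin 7 (new)  [load 7/13]
  3 → cabin 1  [load 13/13]
  2 → cabin 2  [load 12/13]
  2 → cabin 3  [load 12/13]
  1 → cabin 2  [load 13/13]
  1 → cabin 3  [load 13/13]
7 cabins opened.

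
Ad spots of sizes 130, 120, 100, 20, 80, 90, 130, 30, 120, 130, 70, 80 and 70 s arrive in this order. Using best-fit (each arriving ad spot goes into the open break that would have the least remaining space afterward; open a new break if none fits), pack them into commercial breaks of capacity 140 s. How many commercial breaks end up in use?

10

  130 → break 1 (new)  [load 130/140]
  120 → break 2 (new)  [load 120/140]
  100 → break 3 (new)  [load 100/140]
  20 → break 2  [load 140/140]
  80 → break 4 (new)  [load 80/140]
  90 → break 5 (new)  [load 90/140]
  130 → break 6 (new)  [load 130/140]
  30 → break 3  [load 130/140]
  120 → break 7 (new)  [load 120/140]
  130 → break 8 (new)  [load 130/140]
  70 → break 9 (new)  [load 70/140]
  80 → break 10 (new)  [load 80/140]
  70 → break 9  [load 140/140]
10 commercial breaks opened.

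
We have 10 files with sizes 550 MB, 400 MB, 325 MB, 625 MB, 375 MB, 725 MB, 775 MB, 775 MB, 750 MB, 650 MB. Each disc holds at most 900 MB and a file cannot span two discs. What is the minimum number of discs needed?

8

Total = 775 + 775 + 750 + 725 + 650 + 625 + 550 + 400 + 375 + 325 = 5950 MB.
Lower bound: ⌈5950/900⌉ = 7 discs.
A packing using 8 discs:
  disc 1: 775 = 775
  disc 2: 775 = 775
  disc 3: 750 = 750
  disc 4: 725 = 725
  disc 5: 650 = 650
  disc 6: 625 = 625
  disc 7: 550 + 325 = 875
  disc 8: 400 + 375 = 775
No arrangement into 7 discs stays within capacity, so 8 is optimal.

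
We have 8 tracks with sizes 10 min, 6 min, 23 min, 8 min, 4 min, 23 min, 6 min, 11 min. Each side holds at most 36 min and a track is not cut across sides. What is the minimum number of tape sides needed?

Total = 23 + 23 + 11 + 10 + 8 + 6 + 6 + 4 = 91 min.
Lower bound: ⌈91/36⌉ = 3 tape sides.
A packing using 3 tape sides:
  side 1: 23 + 11 = 34
  side 2: 23 + 10 = 33
  side 3: 8 + 6 + 6 + 4 = 24
This matches the lower bound, so 3 is optimal.

3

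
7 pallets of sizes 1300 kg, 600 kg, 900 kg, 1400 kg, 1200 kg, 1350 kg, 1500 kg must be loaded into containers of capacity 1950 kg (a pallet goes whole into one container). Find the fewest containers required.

Total = 1500 + 1400 + 1350 + 1300 + 1200 + 900 + 600 = 8250 kg.
Lower bound: ⌈8250/1950⌉ = 5 containers.
A packing using 6 containers:
  container 1: 1500 = 1500
  container 2: 1400 = 1400
  container 3: 1350 + 600 = 1950
  container 4: 1300 = 1300
  container 5: 1200 = 1200
  container 6: 900 = 900
No arrangement into 5 containers stays within capacity, so 6 is optimal.

6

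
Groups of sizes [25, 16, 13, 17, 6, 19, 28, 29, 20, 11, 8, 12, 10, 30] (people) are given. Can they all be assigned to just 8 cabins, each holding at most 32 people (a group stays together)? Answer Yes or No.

Total = 244 people; ⌈244/32⌉ = 8.
The bound of 8 does not rule out 8, but exhaustive search shows no assignment into 8 cabins of capacity 32 people exists — the minimum is 9.

No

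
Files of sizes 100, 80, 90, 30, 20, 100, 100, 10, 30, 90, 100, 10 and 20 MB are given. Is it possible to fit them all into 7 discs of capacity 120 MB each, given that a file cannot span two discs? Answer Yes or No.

Yes

A valid assignment using 7 discs:
  disc 1: 100 + 20 = 120
  disc 2: 100 + 20 = 120
  disc 3: 100 + 10 + 10 = 120
  disc 4: 100 = 100
  disc 5: 90 + 30 = 120
  disc 6: 90 + 30 = 120
  disc 7: 80 = 80
Every load is within 120 MB, so 7 discs suffice.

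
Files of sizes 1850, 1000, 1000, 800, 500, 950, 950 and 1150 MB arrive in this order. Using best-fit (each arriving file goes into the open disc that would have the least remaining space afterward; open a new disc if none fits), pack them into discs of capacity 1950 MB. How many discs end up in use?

  1850 → disc 1 (new)  [load 1850/1950]
  1000 → disc 2 (new)  [load 1000/1950]
  1000 → disc 3 (new)  [load 1000/1950]
  800 → disc 2  [load 1800/1950]
  500 → disc 3  [load 1500/1950]
  950 → disc 4 (new)  [load 950/1950]
  950 → disc 4  [load 1900/1950]
  1150 → disc 5 (new)  [load 1150/1950]
5 discs opened.

5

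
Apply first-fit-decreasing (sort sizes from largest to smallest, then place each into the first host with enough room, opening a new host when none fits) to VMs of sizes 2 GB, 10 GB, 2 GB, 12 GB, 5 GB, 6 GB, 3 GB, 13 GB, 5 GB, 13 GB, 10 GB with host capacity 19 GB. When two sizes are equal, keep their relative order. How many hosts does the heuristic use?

Sorted descending: 13, 13, 12, 10, 10, 6, 5, 5, 3, 2, 2.
  13 → host 1 (new)  [load 13/19]
  13 → host 2 (new)  [load 13/19]
  12 → host 3 (new)  [load 12/19]
  10 → host 4 (new)  [load 10/19]
  10 → host 5 (new)  [load 10/19]
  6 → host 1  [load 19/19]
  5 → host 2  [load 18/19]
  5 → host 3  [load 17/19]
  3 → host 4  [load 13/19]
  2 → host 3  [load 19/19]
  2 → host 4  [load 15/19]
5 hosts opened.

5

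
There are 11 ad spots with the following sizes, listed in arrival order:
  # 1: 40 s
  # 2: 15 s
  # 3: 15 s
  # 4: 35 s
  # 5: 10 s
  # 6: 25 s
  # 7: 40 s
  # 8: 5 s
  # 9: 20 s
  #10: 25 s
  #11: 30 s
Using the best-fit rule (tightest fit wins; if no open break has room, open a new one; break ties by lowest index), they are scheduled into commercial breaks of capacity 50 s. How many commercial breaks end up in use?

6

  40 → break 1 (new)  [load 40/50]
  15 → break 2 (new)  [load 15/50]
  15 → break 2  [load 30/50]
  35 → break 3 (new)  [load 35/50]
  10 → break 1  [load 50/50]
  25 → break 4 (new)  [load 25/50]
  40 → break 5 (new)  [load 40/50]
  5 → break 5  [load 45/50]
  20 → break 2  [load 50/50]
  25 → break 4  [load 50/50]
  30 → break 6 (new)  [load 30/50]
6 commercial breaks opened.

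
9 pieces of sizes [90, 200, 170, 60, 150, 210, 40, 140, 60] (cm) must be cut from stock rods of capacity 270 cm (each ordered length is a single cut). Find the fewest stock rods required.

Total = 210 + 200 + 170 + 150 + 140 + 90 + 60 + 60 + 40 = 1120 cm.
Lower bound: ⌈1120/270⌉ = 5 stock rods.
A packing using 5 stock rods:
  stock rod 1: 210 + 60 = 270
  stock rod 2: 200 + 60 = 260
  stock rod 3: 170 + 90 = 260
  stock rod 4: 150 + 40 = 190
  stock rod 5: 140 = 140
This matches the lower bound, so 5 is optimal.

5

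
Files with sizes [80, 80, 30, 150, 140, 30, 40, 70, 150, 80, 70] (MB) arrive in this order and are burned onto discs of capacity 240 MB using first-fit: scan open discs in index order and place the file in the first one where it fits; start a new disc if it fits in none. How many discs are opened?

  80 → disc 1 (new)  [load 80/240]
  80 → disc 1  [load 160/240]
  30 → disc 1  [load 190/240]
  150 → disc 2 (new)  [load 150/240]
  140 → disc 3 (new)  [load 140/240]
  30 → disc 1  [load 220/240]
  40 → disc 2  [load 190/240]
  70 → disc 3  [load 210/240]
  150 → disc 4 (new)  [load 150/240]
  80 → disc 4  [load 230/240]
  70 → disc 5 (new)  [load 70/240]
5 discs opened.

5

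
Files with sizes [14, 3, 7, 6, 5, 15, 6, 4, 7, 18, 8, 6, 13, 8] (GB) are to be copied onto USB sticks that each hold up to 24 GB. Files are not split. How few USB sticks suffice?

Total = 18 + 15 + 14 + 13 + 8 + 8 + 7 + 7 + 6 + 6 + 6 + 5 + 4 + 3 = 120 GB.
Lower bound: ⌈120/24⌉ = 5 USB sticks.
A packing using 6 USB sticks:
  USB stick 1: 18 + 6 = 24
  USB stick 2: 15 + 8 = 23
  USB stick 3: 14 + 8 = 22
  USB stick 4: 13 + 7 + 4 = 24
  USB stick 5: 7 + 6 + 6 + 5 = 24
  USB stick 6: 3 = 3
No arrangement into 5 USB sticks stays within capacity, so 6 is optimal.

6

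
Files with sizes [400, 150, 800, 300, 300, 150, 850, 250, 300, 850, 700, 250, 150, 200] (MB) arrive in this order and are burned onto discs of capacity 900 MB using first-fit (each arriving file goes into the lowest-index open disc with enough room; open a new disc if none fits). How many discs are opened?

  400 → disc 1 (new)  [load 400/900]
  150 → disc 1  [load 550/900]
  800 → disc 2 (new)  [load 800/900]
  300 → disc 1  [load 850/900]
  300 → disc 3 (new)  [load 300/900]
  150 → disc 3  [load 450/900]
  850 → disc 4 (new)  [load 850/900]
  250 → disc 3  [load 700/900]
  300 → disc 5 (new)  [load 300/900]
  850 → disc 6 (new)  [load 850/900]
  700 → disc 7 (new)  [load 700/900]
  250 → disc 5  [load 550/900]
  150 → disc 3  [load 850/900]
  200 → disc 5  [load 750/900]
7 discs opened.

7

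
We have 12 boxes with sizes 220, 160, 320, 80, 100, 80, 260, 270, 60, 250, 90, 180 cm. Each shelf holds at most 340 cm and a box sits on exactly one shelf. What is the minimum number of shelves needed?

Total = 320 + 270 + 260 + 250 + 220 + 180 + 160 + 100 + 90 + 80 + 80 + 60 = 2070 cm.
Lower bound: ⌈2070/340⌉ = 7 shelves.
A packing using 7 shelves:
  shelf 1: 320 = 320
  shelf 2: 270 + 60 = 330
  shelf 3: 260 + 80 = 340
  shelf 4: 250 + 90 = 340
  shelf 5: 220 + 100 = 320
  shelf 6: 180 + 160 = 340
  shelf 7: 80 = 80
This matches the lower bound, so 7 is optimal.

7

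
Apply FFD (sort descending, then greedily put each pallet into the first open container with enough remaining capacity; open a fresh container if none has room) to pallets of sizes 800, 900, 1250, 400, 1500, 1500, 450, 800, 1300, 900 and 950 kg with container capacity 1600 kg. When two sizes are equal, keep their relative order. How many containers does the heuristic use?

Sorted descending: 1500, 1500, 1300, 1250, 950, 900, 900, 800, 800, 450, 400.
  1500 → container 1 (new)  [load 1500/1600]
  1500 → container 2 (new)  [load 1500/1600]
  1300 → container 3 (new)  [load 1300/1600]
  1250 → container 4 (new)  [load 1250/1600]
  950 → container 5 (new)  [load 950/1600]
  900 → container 6 (new)  [load 900/1600]
  900 → container 7 (new)  [load 900/1600]
  800 → container 8 (new)  [load 800/1600]
  800 → container 8  [load 1600/1600]
  450 → container 5  [load 1400/1600]
  400 → container 6  [load 1300/1600]
8 containers opened.

8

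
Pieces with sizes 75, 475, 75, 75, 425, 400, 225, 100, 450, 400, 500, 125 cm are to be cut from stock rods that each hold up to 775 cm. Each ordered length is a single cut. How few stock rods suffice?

6

Total = 500 + 475 + 450 + 425 + 400 + 400 + 225 + 125 + 100 + 75 + 75 + 75 = 3325 cm.
Lower bound: ⌈3325/775⌉ = 5 stock rods.
Also, 6 pieces each exceed 775/2 cm, and no two of those can share a stock rod, so at least 6 stock rods are needed.
A packing using 6 stock rods:
  stock rod 1: 500 + 225 = 725
  stock rod 2: 475 + 125 + 100 + 75 = 775
  stock rod 3: 450 + 75 + 75 = 600
  stock rod 4: 425 = 425
  stock rod 5: 400 = 400
  stock rod 6: 400 = 400
This matches the lower bound, so 6 is optimal.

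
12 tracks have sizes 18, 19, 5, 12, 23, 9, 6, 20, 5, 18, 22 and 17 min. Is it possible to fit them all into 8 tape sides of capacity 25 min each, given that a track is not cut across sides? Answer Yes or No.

A valid assignment using 8 tape sides:
  side 1: 23 = 23
  side 2: 22 = 22
  side 3: 20 + 5 = 25
  side 4: 19 + 6 = 25
  side 5: 18 + 5 = 23
  side 6: 18 = 18
  side 7: 17 = 17
  side 8: 12 + 9 = 21
Every load is within 25 min, so 8 tape sides suffice.

Yes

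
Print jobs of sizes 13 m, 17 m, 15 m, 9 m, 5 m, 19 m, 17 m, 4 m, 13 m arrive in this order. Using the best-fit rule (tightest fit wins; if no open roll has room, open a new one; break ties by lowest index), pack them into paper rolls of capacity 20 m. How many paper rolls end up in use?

  13 → roll 1 (new)  [load 13/20]
  17 → roll 2 (new)  [load 17/20]
  15 → roll 3 (new)  [load 15/20]
  9 → roll 4 (new)  [load 9/20]
  5 → roll 3  [load 20/20]
  19 → roll 5 (new)  [load 19/20]
  17 → roll 6 (new)  [load 17/20]
  4 → roll 1  [load 17/20]
  13 → roll 7 (new)  [load 13/20]
7 paper rolls opened.

7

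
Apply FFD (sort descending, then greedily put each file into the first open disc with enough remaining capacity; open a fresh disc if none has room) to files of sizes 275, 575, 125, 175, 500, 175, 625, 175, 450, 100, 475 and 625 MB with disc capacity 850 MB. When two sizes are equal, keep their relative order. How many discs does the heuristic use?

6

Sorted descending: 625, 625, 575, 500, 475, 450, 275, 175, 175, 175, 125, 100.
  625 → disc 1 (new)  [load 625/850]
  625 → disc 2 (new)  [load 625/850]
  575 → disc 3 (new)  [load 575/850]
  500 → disc 4 (new)  [load 500/850]
  475 → disc 5 (new)  [load 475/850]
  450 → disc 6 (new)  [load 450/850]
  275 → disc 3  [load 850/850]
  175 → disc 1  [load 800/850]
  175 → disc 2  [load 800/850]
  175 → disc 4  [load 675/850]
  125 → disc 4  [load 800/850]
  100 → disc 5  [load 575/850]
6 discs opened.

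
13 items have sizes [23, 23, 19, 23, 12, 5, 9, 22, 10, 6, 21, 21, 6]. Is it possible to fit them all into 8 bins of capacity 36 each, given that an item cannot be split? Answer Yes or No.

A valid assignment using 7 bins:
  bin 1: 23 + 12 = 35
  bin 2: 23 + 10 = 33
  bin 3: 23 + 9 = 32
  bin 4: 22 + 6 + 6 = 34
  bin 5: 21 + 5 = 26
  bin 6: 21 = 21
  bin 7: 19 = 19
That uses only 7 ≤ 8, so 8 bins are enough.

Yes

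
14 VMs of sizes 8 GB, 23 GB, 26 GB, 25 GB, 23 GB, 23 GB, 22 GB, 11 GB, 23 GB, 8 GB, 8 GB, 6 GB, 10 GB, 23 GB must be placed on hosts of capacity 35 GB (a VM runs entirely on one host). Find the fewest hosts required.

8

Total = 26 + 25 + 23 + 23 + 23 + 23 + 23 + 22 + 11 + 10 + 8 + 8 + 8 + 6 = 239 GB.
Lower bound: ⌈239/35⌉ = 7 hosts.
Also, 8 VMs each exceed 35/2 GB, and no two of those can share a host, so at least 8 hosts are needed.
A packing using 8 hosts:
  host 1: 26 + 8 = 34
  host 2: 25 + 10 = 35
  host 3: 23 + 11 = 34
  host 4: 23 + 8 = 31
  host 5: 23 + 8 = 31
  host 6: 23 + 6 = 29
  host 7: 23 = 23
  host 8: 22 = 22
This matches the lower bound, so 8 is optimal.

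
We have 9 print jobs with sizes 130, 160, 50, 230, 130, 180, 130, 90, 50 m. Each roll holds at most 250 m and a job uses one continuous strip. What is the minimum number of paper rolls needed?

Total = 230 + 180 + 160 + 130 + 130 + 130 + 90 + 50 + 50 = 1150 m.
Lower bound: ⌈1150/250⌉ = 5 paper rolls.
Also, 6 print jobs each exceed 125 m, and no two of those can share a roll, so at least 6 paper rolls are needed.
A packing using 6 paper rolls:
  roll 1: 230 = 230
  roll 2: 180 + 50 = 230
  roll 3: 160 + 90 = 250
  roll 4: 130 + 50 = 180
  roll 5: 130 = 130
  roll 6: 130 = 130
This matches the lower bound, so 6 is optimal.

6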